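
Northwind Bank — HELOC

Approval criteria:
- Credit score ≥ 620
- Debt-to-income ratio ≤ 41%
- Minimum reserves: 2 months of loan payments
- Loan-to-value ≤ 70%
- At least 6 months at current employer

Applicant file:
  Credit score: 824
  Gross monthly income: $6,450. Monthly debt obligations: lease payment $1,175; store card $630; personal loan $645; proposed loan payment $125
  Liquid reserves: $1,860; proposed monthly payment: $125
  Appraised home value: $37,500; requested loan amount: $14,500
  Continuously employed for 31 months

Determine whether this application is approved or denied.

Approved

Credit score 824 ≥ 620 (meets)
Total monthly debts = (1,175 + 630 + 645 + 125) = 2,575. Debt-to-income = 2,575/6,450 = 39.9% — meets 41% limit
Reserves: 1,860 ÷ 125 = 14.9 months (meets 2-month minimum)
LTV: 14,500 ÷ 37,500 = 38.7%, within 70% cap
Employment 31 ≥ 6 months
All criteria satisfied.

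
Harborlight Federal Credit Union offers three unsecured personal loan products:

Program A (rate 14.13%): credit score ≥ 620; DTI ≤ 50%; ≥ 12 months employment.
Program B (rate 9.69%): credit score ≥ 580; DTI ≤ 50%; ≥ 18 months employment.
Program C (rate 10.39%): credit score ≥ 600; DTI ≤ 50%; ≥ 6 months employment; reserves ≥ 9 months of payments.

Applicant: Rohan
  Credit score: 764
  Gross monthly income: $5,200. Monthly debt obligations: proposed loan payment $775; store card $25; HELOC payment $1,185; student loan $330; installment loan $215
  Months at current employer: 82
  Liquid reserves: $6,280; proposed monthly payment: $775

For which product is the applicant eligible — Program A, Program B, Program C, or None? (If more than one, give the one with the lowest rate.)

Total debts = (775 + 25 + 1,185 + 330 + 215) = 2,530; DTI = 2,530/5,200 = 48.7%.
Reserves = 6,280/775 = 8.1 months.
Program A: score 764 ≥ 620; DTI 48.7% ≤ 50%; employment 82 ≥ 12 mo → qualifies.
Program B: score 764 ≥ 580; DTI 48.7% ≤ 50%; employment 82 ≥ 18 mo → qualifies.
Program C: score 764 ≥ 600; DTI 48.7% ≤ 50%; employment 82 ≥ 6 mo; reserves 8.1 < 9 mo → does not qualify.
Qualifying: Program A, Program B. Lowest rate is 9.69% → Program B.

Program B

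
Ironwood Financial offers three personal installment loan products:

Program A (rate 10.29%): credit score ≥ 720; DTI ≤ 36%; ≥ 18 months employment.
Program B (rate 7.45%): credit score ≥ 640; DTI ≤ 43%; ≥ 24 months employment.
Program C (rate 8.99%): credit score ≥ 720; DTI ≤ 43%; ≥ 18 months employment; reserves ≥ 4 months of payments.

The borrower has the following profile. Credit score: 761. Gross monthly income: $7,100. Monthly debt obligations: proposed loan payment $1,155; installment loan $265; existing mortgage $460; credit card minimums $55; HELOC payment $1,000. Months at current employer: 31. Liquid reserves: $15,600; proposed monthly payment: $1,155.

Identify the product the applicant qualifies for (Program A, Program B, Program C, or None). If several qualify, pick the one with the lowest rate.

Total debts = (1,155 + 265 + 460 + 55 + 1,000) = 2,935; DTI = 2,935/7,100 = 41.3%.
Reserves = 15,600/1,155 = 13.5 months.
Program A: score 761 ≥ 720; DTI 41.3% > 36%; employment 31 ≥ 18 mo → does not qualify.
Program B: score 761 ≥ 640; DTI 41.3% ≤ 43%; employment 31 ≥ 24 mo → qualifies.
Program C: score 761 ≥ 720; DTI 41.3% ≤ 43%; employment 31 ≥ 18 mo; reserves 13.5 ≥ 4 mo → qualifies.
Qualifying: Program B, Program C. Lowest rate is 7.45% → Program B.

Program B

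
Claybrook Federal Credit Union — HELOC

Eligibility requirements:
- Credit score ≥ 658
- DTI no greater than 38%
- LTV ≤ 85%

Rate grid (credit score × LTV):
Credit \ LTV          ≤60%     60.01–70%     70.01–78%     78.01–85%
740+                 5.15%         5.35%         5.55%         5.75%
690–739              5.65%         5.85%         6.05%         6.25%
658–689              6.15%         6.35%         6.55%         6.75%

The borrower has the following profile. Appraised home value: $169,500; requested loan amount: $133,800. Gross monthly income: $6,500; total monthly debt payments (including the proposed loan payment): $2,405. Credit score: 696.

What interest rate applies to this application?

Credit score 696 ≥ 658; DTI: 2,405 ÷ 6,500 = 37%, within the 38% cap
LTV: 133,800 ÷ 169,500 = 78.9%, within 85% cap
Row: 696 falls in 690–739. Column: 78.9% falls in 78.01–85%. Rate = 6.25%.

6.25%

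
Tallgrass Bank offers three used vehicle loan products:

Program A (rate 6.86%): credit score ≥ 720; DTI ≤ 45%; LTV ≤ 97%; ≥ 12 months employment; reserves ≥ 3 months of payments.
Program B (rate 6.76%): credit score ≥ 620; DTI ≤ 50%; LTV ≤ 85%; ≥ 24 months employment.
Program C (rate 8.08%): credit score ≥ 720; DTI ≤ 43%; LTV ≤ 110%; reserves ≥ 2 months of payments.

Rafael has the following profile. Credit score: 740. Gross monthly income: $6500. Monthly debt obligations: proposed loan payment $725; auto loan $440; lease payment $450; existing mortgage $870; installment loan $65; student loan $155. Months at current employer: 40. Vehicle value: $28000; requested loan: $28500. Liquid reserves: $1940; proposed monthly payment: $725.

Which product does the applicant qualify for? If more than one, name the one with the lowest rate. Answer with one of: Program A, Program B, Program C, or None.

Total debts = (725 + 440 + 450 + 870 + 65 + 155) = 2,705; DTI = 2,705/6,500 = 41.6%.
LTV = 28,500/28,000 = 101.8%.
Reserves = 1,940/725 = 2.7 months.
Program A: score 740 ≥ 720; DTI 41.6% ≤ 45%; LTV 101.8% > 97%; employment 40 ≥ 12 mo; reserves 2.7 < 3 mo → does not qualify.
Program B: score 740 ≥ 620; DTI 41.6% ≤ 50%; LTV 101.8% > 85%; employment 40 ≥ 24 mo → does not qualify.
Program C: score 740 ≥ 720; DTI 41.6% ≤ 43%; LTV 101.8% ≤ 110%; reserves 2.7 ≥ 2 mo → qualifies.

Program C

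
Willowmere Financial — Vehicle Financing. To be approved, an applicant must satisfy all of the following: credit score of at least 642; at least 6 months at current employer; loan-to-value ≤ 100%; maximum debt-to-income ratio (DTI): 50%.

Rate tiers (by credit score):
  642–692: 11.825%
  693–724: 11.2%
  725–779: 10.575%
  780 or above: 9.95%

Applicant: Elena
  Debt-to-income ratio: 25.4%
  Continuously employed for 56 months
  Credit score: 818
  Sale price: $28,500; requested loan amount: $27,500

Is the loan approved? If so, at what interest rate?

Credit score 818 ≥ 642 (meets minimum)
Employment 56 ≥ 6 months
DTI 25.4% is within the 50% limit
Loan-to-value = 27,500/28,500 = 96.5% — pass (100% max)
All requirements met. Score 818 falls in the 780 or above tier → 9.95%.

Approved at 9.95%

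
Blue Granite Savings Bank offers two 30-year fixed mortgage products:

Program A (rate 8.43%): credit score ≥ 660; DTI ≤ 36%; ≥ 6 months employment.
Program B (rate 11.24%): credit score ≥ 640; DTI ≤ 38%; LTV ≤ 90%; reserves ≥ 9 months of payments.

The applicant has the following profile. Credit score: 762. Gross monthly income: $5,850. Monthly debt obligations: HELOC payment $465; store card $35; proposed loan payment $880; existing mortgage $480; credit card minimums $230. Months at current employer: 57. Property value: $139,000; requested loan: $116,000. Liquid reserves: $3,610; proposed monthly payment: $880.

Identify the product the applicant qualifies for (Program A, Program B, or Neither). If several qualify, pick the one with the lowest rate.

Program A

Total debts = (465 + 35 + 880 + 480 + 230) = 2,090; DTI = 2,090/5,850 = 35.7%.
LTV = 116,000/139,000 = 83.5%.
Reserves = 3,610/880 = 4.1 months.
Program A: score 762 ≥ 660; DTI 35.7% ≤ 36%; employment 57 ≥ 6 mo → qualifies.
Program B: score 762 ≥ 640; DTI 35.7% ≤ 38%; LTV 83.5% ≤ 90%; reserves 4.1 < 9 mo → does not qualify.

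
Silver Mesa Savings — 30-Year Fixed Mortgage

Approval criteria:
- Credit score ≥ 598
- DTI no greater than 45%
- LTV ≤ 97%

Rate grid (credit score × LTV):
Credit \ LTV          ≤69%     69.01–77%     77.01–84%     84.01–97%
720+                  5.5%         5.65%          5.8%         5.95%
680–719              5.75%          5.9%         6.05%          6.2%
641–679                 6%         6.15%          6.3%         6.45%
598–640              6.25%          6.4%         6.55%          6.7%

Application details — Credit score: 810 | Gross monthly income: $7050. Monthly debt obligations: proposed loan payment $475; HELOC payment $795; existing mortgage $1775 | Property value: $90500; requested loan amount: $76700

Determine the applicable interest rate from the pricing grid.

Credit score 810 ≥ 598; Total monthly debts = (475 + 795 + 1,775) = 3,045. DTI = 3,045/7,050 = 43.2% ≤ 45%
LTV: 76,700 ÷ 90,500 = 84.8%, within 97% cap
Row: 810 falls in 720+. Column: 84.8% falls in 84.01–97%. Rate = 5.95%.

5.95%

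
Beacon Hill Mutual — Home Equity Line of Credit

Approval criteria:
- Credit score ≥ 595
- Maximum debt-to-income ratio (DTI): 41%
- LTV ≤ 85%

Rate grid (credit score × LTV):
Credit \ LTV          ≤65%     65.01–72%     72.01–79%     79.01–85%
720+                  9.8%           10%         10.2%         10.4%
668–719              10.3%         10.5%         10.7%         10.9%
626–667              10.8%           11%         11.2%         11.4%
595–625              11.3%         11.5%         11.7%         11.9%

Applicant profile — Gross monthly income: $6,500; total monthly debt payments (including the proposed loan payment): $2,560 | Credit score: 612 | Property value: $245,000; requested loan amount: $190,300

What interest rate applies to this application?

11.7%

Credit score 612 ≥ 595; Debt-to-income = 2,560/6,500 = 39.4% — meets 41% limit
Loan-to-value = 190,300/245,000 = 77.7% — pass (85% max)
Row: 612 falls in 595–625. Column: 77.7% falls in 72.01–79%. Rate = 11.7%.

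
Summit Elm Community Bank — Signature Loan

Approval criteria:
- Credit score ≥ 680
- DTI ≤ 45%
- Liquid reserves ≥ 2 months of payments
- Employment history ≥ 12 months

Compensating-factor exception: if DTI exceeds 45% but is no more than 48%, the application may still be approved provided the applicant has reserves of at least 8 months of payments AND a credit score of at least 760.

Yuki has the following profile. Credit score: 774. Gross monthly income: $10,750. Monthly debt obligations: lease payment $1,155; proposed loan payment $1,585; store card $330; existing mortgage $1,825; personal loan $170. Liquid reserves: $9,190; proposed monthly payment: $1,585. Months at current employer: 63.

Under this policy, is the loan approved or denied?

Credit score 774 ≥ 680 (meets base)
Total debts = (1,155 + 1,585 + 330 + 1,825 + 170) = 5,065. DTI: 5,065 ÷ 10,750 = 47.1%, over the 45% base limit.
Liquid reserves cover 9,190/1,585 = 5.8 months — ≥ 2 required
Employment 63 ≥ 12 months
47.1% falls in the override range (45%–48%), so the compensating-factor test applies.
Override check — reserves: 5.8 mo (short of 8); score: 774 (ok).
Override conditions not both satisfied; exception does not apply.

Denied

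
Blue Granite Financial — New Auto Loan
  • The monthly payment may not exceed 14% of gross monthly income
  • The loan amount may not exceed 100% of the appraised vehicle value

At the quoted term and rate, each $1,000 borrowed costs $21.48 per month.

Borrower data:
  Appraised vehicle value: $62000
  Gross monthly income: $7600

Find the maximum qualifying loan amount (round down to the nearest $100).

Payment cap: 14% × $7,600 = $1,064/month.
At $21.48 per $1,000, that supports 1,064/21.48 × 1,000 ≈ $49,534 → $49,500.
LTV cap: 100% × $62,000 = $62,000 → $62,000.
Binding constraint: payment-to-income.

$49,500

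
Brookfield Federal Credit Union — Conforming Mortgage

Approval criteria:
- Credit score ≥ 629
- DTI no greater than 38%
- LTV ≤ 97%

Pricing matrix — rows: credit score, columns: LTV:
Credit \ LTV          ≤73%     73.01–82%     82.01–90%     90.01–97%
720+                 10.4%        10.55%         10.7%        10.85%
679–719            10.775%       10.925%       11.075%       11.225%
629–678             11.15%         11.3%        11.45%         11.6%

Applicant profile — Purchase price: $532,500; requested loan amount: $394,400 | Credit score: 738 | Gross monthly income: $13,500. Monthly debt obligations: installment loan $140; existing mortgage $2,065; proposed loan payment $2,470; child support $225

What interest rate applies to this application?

10.55%

Credit score 738 ≥ 629; Total monthly debts = (140 + 2,065 + 2,470 + 225) = 4,900. DTI: 4,900 ÷ 13,500 = 36.3%, within the 38% cap
LTV: 394,400 ÷ 532,500 = 74.1%, within 97% cap
Row: 738 falls in 720+. Column: 74.1% falls in 73.01–82%. Rate = 10.55%.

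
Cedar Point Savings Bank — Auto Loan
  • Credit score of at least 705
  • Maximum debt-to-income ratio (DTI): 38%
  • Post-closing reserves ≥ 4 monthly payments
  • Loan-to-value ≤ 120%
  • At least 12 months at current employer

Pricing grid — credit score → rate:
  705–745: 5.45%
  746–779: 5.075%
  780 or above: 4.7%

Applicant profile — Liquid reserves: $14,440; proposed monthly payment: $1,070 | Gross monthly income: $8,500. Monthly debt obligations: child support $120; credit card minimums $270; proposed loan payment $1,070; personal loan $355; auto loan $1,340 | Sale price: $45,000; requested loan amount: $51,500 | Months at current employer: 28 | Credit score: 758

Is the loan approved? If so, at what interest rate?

Credit score 758 ≥ 705 (meets minimum)
Liquid reserves cover 14,440/1,070 = 13.5 months — ≥ 4 required
LTV: 51,500 ÷ 45,000 = 114.4%, within 120% cap
Employment 28 ≥ 12 months
Total monthly debts = (120 + 270 + 1,070 + 355 + 1,340) = 3,155. DTI: 3,155 ÷ 8,500 = 37.1%, within the 38% cap
All requirements met. Score 758 falls in the 746–779 tier → 5.075%.

Approved at 5.075%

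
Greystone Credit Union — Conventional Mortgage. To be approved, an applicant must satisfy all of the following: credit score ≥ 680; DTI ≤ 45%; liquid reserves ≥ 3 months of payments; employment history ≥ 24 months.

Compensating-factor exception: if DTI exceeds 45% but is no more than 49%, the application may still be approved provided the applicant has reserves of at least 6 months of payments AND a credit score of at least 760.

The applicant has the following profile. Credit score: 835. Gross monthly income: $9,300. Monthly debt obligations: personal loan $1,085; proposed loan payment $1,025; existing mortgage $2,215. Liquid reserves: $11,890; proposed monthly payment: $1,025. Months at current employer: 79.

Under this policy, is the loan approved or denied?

Approved

Credit score 835 ≥ 680 (meets base)
Total debts = (1,085 + 1,025 + 2,215) = 4,325. DTI: 4,325 ÷ 9,300 = 46.5%, over the 45% base limit.
Liquid reserves cover 11,890/1,025 = 11.6 months — ≥ 3 required
Employment 79 ≥ 24 months
46.5% falls in the override range (45%–49%), so the compensating-factor test applies.
Reserves 11.6 ≥ 6 months; credit score 835 ≥ 760.
Both compensating conditions met → exception applies.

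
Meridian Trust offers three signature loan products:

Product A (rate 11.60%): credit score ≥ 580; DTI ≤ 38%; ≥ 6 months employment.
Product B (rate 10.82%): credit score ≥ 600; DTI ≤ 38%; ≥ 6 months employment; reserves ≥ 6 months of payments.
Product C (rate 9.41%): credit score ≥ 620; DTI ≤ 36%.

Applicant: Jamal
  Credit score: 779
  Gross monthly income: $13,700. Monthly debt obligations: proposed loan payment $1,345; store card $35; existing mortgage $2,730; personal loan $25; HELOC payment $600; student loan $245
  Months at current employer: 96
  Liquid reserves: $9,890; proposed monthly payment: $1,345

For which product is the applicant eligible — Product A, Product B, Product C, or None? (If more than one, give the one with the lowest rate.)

Total debts = (1,345 + 35 + 2,730 + 25 + 600 + 245) = 4,980; DTI = 4,980/13,700 = 36.4%.
Reserves = 9,890/1,345 = 7.4 months.
Product A: score 779 ≥ 580; DTI 36.4% ≤ 38%; employment 96 ≥ 6 mo → qualifies.
Product B: score 779 ≥ 600; DTI 36.4% ≤ 38%; employment 96 ≥ 6 mo; reserves 7.4 ≥ 6 mo → qualifies.
Product C: score 779 ≥ 620; DTI 36.4% > 36% → does not qualify.
Qualifying: Product A, Product B. Lowest rate is 10.82% → Product B.

Product B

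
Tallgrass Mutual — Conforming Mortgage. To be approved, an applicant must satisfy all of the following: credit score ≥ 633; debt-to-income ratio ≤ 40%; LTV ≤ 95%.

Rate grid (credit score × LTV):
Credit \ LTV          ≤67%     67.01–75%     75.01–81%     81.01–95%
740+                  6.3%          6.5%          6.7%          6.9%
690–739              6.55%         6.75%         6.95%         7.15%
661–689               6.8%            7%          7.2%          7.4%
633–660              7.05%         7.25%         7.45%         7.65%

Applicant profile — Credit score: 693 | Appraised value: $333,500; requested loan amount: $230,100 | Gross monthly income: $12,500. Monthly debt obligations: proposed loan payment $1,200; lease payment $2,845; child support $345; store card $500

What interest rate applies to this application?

Credit score 693 ≥ 633; Total monthly debts = (1,200 + 2,845 + 345 + 500) = 4,890. Debt-to-income = 4,890/12,500 = 39.1% — meets 40% limit
LTV: 230,100 ÷ 333,500 = 69%, within 95% cap
Credit 693 → row 690–739; LTV 69% → column 67.01–75%. Grid cell → 6.75%.

6.75%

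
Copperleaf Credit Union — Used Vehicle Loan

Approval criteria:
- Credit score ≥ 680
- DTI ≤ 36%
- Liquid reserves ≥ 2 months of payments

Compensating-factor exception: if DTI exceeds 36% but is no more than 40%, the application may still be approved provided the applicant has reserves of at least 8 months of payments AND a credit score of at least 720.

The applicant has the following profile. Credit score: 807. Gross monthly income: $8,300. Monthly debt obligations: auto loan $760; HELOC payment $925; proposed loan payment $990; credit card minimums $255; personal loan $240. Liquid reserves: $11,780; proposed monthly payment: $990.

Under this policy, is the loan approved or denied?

Approved

Credit score 807 ≥ 680 (meets base)
Total debts = (760 + 925 + 990 + 255 + 240) = 3,170. DTI = 3,170/8,300 = 38.2% > 36% — standard DTI limit exceeded.
Reserves: 11,780 ÷ 990 = 11.9 months (meets 2-month minimum)
38.2% falls in the override range (36%–40%), so the compensating-factor test applies.
Reserves 11.9 ≥ 8 months; credit score 807 ≥ 720.
Both compensating conditions met → exception applies.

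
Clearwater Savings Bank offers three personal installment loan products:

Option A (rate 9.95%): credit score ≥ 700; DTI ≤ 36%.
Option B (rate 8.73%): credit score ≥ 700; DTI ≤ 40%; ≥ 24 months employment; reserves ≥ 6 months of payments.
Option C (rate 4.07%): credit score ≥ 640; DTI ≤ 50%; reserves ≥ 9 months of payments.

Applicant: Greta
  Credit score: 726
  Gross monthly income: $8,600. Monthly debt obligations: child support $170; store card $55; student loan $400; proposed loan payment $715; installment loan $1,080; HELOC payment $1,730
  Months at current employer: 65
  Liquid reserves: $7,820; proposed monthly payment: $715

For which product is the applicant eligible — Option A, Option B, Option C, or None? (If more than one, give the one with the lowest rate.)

Option C

Total debts = (170 + 55 + 400 + 715 + 1,080 + 1,730) = 4,150; DTI = 4,150/8,600 = 48.3%.
Reserves = 7,820/715 = 10.9 months.
Option A: score 726 ≥ 700; DTI 48.3% > 36% → does not qualify.
Option B: score 726 ≥ 700; DTI 48.3% > 40%; employment 65 ≥ 24 mo; reserves 10.9 ≥ 6 mo → does not qualify.
Option C: score 726 ≥ 640; DTI 48.3% ≤ 50%; reserves 10.9 ≥ 9 mo → qualifies.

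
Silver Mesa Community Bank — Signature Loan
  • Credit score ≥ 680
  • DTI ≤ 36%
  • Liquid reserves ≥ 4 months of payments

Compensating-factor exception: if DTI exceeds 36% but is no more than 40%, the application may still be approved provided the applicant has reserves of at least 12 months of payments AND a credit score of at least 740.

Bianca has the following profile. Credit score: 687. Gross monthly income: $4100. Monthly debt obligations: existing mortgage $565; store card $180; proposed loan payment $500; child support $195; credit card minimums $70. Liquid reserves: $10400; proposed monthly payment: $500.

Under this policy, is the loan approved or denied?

Credit score 687 ≥ 680 (meets base)
Total debts = (565 + 180 + 500 + 195 + 70) = 1,510. DTI: 1,510 ÷ 4,100 = 36.8%, over the 36% base limit.
Liquid reserves cover 10,400/500 = 20.8 months — ≥ 4 required
DTI 36.8% is within the 36%–40% exception band; checking compensating factors.
Override check — reserves: 20.8 mo (ok); score: 687 (below 740).
Compensating-factor requirement not fully met.

Denied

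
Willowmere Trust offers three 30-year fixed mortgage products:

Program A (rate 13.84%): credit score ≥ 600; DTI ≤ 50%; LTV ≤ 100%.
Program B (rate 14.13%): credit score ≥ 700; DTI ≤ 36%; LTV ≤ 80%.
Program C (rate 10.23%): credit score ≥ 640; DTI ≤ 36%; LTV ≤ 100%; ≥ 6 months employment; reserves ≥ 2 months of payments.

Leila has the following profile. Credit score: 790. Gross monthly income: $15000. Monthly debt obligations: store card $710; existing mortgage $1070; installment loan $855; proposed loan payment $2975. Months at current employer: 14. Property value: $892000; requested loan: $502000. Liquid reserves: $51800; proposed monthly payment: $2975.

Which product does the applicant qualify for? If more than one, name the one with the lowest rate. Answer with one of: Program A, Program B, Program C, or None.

Program A

Total debts = (710 + 1,070 + 855 + 2,975) = 5,610; DTI = 5,610/15,000 = 37.4%.
LTV = 502,000/892,000 = 56.3%.
Reserves = 51,800/2,975 = 17.4 months.
Program A: score 790 ≥ 600; DTI 37.4% ≤ 50%; LTV 56.3% ≤ 100% → qualifies.
Program B: score 790 ≥ 700; DTI 37.4% > 36%; LTV 56.3% ≤ 80% → does not qualify.
Program C: score 790 ≥ 640; DTI 37.4% > 36%; LTV 56.3% ≤ 100%; employment 14 ≥ 6 mo; reserves 17.4 ≥ 2 mo → does not qualify.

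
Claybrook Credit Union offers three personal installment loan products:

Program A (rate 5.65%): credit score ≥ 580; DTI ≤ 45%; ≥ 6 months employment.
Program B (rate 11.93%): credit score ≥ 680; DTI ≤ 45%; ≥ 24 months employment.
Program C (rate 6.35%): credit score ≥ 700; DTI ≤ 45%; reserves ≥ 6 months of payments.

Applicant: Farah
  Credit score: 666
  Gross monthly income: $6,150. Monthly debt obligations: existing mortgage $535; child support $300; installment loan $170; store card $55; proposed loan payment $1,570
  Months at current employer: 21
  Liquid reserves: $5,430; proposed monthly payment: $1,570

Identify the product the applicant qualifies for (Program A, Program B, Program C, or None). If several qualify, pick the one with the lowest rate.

Program A

Total debts = (535 + 300 + 170 + 55 + 1,570) = 2,630; DTI = 2,630/6,150 = 42.8%.
Reserves = 5,430/1,570 = 3.5 months.
Program A: score 666 ≥ 580; DTI 42.8% ≤ 45%; employment 21 ≥ 6 mo → qualifies.
Program B: score 666 < 680; DTI 42.8% ≤ 45%; employment 21 < 24 mo → does not qualify.
Program C: score 666 < 700; DTI 42.8% ≤ 45%; reserves 3.5 < 6 mo → does not qualify.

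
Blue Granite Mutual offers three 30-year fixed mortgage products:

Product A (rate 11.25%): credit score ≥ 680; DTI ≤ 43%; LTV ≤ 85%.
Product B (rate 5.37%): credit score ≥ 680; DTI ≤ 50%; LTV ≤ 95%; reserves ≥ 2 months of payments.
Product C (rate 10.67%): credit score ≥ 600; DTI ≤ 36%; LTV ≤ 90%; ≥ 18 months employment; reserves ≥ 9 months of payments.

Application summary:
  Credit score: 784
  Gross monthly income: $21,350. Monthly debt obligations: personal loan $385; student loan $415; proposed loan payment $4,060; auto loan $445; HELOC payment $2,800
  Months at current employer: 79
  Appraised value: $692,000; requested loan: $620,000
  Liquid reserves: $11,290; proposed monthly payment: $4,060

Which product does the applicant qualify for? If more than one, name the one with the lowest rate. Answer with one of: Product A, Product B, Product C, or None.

Total debts = (385 + 415 + 4,060 + 445 + 2,800) = 8,105; DTI = 8,105/21,350 = 38%.
LTV = 620,000/692,000 = 89.6%.
Reserves = 11,290/4,060 = 2.8 months.
Product A: score 784 ≥ 680; DTI 38% ≤ 43%; LTV 89.6% > 85% → does not qualify.
Product B: score 784 ≥ 680; DTI 38% ≤ 50%; LTV 89.6% ≤ 95%; reserves 2.8 ≥ 2 mo → qualifies.
Product C: score 784 ≥ 600; DTI 38% > 36%; LTV 89.6% ≤ 90%; employment 79 ≥ 18 mo; reserves 2.8 < 9 mo → does not qualify.

Product B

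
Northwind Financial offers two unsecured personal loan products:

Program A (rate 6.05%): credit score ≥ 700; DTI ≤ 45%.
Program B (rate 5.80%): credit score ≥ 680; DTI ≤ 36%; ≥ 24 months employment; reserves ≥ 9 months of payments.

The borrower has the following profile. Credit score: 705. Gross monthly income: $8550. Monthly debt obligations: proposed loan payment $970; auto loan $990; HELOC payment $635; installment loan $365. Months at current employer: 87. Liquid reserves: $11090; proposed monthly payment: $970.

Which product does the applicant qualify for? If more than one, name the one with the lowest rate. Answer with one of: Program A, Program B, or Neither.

Total debts = (970 + 990 + 635 + 365) = 2,960; DTI = 2,960/8,550 = 34.6%.
Reserves = 11,090/970 = 11.4 months.
Program A: score 705 ≥ 700; DTI 34.6% ≤ 45% → qualifies.
Program B: score 705 ≥ 680; DTI 34.6% ≤ 36%; employment 87 ≥ 24 mo; reserves 11.4 ≥ 9 mo → qualifies.
Qualifying: Program A, Program B. Lowest rate is 5.80% → Program B.

Program B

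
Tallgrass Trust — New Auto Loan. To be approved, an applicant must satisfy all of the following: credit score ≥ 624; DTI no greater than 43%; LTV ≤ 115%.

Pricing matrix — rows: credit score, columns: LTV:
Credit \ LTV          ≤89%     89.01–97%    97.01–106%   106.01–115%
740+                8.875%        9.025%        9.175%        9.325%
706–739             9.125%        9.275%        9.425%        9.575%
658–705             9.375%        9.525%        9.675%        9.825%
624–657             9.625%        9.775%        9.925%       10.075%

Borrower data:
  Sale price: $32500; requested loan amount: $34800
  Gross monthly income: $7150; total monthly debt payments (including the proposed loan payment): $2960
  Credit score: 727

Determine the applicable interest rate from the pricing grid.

Credit score 727 ≥ 624; DTI = 2,960/7,150 = 41.4% ≤ 43%
LTV: 34,800 ÷ 32,500 = 107.1%, within 115% cap
Row: 727 falls in 706–739. Column: 107.1% falls in 106.01–115%. Rate = 9.575%.

9.575%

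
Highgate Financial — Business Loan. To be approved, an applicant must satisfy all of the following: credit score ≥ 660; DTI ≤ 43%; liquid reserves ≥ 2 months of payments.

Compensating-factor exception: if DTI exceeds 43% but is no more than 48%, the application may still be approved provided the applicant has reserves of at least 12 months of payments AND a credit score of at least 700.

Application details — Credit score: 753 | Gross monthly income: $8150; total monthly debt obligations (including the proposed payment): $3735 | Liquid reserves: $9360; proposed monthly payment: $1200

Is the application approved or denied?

Denied

Credit score 753 ≥ 660 (meets base)
DTI = 3,735/8,150 = 45.8% > 43% — standard DTI limit exceeded.
Liquid reserves cover 9,360/1,200 = 7.8 months — ≥ 2 required
45.8% falls in the override range (43%–48%), so the compensating-factor test applies.
Override check — reserves: 7.8 mo (short of 12); score: 753 (ok).
Override conditions not both satisfied; exception does not apply.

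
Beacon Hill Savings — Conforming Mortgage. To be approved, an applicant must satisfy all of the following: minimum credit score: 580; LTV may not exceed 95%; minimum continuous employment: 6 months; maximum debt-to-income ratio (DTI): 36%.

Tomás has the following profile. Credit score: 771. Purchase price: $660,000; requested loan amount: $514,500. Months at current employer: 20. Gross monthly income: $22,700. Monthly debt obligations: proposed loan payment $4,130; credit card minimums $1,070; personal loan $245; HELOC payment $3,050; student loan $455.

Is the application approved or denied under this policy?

Credit score 771 ≥ 580 (meets)
LTV: 514,500 ÷ 660,000 = 78%, within 95% cap
Employment 20 ≥ 6 months
Total monthly debts = (4,130 + 1,070 + 245 + 3,050 + 455) = 8,950. Debt-to-income = 8,950/22,700 = 39.4% — over 36% limit
Fails on DTI.

Denied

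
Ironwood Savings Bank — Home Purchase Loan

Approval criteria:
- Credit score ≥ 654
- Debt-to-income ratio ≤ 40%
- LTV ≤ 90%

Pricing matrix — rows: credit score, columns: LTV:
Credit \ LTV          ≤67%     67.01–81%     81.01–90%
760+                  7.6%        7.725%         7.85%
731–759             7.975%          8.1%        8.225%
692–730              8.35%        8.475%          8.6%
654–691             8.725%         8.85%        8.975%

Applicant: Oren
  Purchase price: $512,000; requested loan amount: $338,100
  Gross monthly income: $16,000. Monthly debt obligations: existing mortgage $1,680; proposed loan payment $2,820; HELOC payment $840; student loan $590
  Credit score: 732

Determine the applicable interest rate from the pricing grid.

Credit score 732 ≥ 654; Total monthly debts = (1,680 + 2,820 + 840 + 590) = 5,930. Debt-to-income = 5,930/16,000 = 37.1% — meets 40% limit
LTV: 338,100 ÷ 512,000 = 66%, within 90% cap
Credit 732 → row 731–759; LTV 66% → column ≤67%. Grid cell → 7.975%.

7.975%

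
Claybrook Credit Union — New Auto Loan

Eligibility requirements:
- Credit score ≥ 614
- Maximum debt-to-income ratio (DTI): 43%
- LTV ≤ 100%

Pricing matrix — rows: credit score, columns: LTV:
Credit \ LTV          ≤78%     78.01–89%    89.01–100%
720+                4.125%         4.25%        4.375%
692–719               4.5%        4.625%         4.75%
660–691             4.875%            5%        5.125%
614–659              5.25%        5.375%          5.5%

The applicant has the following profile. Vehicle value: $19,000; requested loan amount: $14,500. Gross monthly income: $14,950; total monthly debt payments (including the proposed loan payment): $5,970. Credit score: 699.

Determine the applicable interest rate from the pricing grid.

4.5%

Credit score 699 ≥ 614; DTI = 5,970/14,950 = 39.9% ≤ 43%
LTV = 14,500/19,000 = 76.3% ≤ 100%
Row: 699 falls in 692–719. Column: 76.3% falls in ≤78%. Rate = 4.5%.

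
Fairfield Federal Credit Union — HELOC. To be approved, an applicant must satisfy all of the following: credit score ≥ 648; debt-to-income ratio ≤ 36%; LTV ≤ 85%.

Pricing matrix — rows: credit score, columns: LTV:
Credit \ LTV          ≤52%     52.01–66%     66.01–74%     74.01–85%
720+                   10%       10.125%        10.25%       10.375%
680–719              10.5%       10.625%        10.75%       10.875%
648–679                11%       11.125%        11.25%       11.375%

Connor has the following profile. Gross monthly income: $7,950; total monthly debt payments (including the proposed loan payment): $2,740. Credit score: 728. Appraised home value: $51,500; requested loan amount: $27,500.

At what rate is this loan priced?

10.125%

Credit score 728 ≥ 648; DTI: 2,740 ÷ 7,950 = 34.5%, within the 36% cap
LTV = 27,500/51,500 = 53.4% ≤ 85%
Credit 728 → row 720+; LTV 53.4% → column 52.01–66%. Grid cell → 10.125%.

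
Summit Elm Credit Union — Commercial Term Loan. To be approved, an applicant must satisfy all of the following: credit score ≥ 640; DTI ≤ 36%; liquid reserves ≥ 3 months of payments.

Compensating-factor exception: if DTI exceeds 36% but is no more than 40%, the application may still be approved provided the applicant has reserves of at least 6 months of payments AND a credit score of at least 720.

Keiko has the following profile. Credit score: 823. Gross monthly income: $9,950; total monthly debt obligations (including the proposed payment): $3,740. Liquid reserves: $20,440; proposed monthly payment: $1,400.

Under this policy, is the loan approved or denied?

Approved

Credit score 823 ≥ 640 (meets base)
DTI: 3,740 ÷ 9,950 = 37.6%, over the 36% base limit.
Reserves = 20,440/1,400 = 14.6 months ≥ 3
DTI 37.6% is within the 36%–40% exception band; checking compensating factors.
Reserves 14.6 ≥ 6 months; credit score 823 ≥ 720.
Both compensating conditions met → exception applies.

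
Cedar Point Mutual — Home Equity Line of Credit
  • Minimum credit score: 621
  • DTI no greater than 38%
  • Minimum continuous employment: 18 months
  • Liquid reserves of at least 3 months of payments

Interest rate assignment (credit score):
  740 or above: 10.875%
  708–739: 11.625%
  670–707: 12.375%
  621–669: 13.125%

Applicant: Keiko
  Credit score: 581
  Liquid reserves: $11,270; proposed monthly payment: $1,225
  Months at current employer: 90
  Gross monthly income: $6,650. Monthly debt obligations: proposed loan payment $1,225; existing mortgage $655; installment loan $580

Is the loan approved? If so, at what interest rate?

Denied

Credit score 581 < 621 (below minimum)
Reserves: 11,270 ÷ 1,225 = 9.2 months (meets 3-month minimum)
Total monthly debts = (1,225 + 655 + 580) = 2,460. Debt-to-income = 2,460/6,650 = 37% — meets 38% limit
Employment 90 ≥ 18 months
Not all requirements met → denied.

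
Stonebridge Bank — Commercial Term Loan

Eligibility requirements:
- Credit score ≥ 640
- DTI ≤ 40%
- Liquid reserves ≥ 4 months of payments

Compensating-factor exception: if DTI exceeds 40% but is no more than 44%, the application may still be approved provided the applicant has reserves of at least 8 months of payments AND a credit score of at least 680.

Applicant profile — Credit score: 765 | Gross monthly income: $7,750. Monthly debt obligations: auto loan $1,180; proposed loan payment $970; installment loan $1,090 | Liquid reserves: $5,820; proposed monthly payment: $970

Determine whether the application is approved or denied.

Denied

Credit score 765 ≥ 640 (meets base)
Total debts = (1,180 + 970 + 1,090) = 3,240. DTI = 3,240/7,750 = 41.8% > 40% — standard DTI limit exceeded.
Reserves: 5,820 ÷ 970 = 6.0 months (meets 4-month minimum)
DTI 41.8% is within the 40%–44% exception band; checking compensating factors.
Override check — reserves: 6.0 mo (short of 8); score: 765 (ok).
Override conditions not both satisfied; exception does not apply.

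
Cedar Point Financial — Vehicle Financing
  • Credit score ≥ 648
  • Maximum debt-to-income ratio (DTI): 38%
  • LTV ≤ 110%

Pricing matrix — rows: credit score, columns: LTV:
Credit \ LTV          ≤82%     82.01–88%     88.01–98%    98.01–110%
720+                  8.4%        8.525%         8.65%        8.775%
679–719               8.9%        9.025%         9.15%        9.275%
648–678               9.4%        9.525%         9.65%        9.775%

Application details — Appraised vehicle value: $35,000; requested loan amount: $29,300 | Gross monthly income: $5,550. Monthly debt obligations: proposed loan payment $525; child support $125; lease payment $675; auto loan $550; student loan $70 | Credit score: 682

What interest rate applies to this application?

Credit score 682 ≥ 648; Total monthly debts = (525 + 125 + 675 + 550 + 70) = 1,945. DTI: 1,945 ÷ 5,550 = 35%, within the 38% cap
Loan-to-value = 29,300/35,000 = 83.7% — pass (110% max)
Credit 682 → row 679–719; LTV 83.7% → column 82.01–88%. Grid cell → 9.025%.

9.025%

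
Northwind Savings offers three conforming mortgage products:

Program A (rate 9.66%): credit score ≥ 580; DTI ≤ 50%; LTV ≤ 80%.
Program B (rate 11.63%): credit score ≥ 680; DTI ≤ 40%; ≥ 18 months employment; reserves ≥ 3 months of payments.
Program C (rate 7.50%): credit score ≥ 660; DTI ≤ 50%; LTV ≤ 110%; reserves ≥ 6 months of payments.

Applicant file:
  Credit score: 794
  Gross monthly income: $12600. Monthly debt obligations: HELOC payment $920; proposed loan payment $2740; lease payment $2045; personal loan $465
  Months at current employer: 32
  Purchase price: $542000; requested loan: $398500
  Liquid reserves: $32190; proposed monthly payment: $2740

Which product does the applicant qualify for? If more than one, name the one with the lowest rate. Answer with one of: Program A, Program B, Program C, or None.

Total debts = (920 + 2,740 + 2,045 + 465) = 6,170; DTI = 6,170/12,600 = 49%.
LTV = 398,500/542,000 = 73.5%.
Reserves = 32,190/2,740 = 11.7 months.
Program A: score 794 ≥ 580; DTI 49% ≤ 50%; LTV 73.5% ≤ 80% → qualifies.
Program B: score 794 ≥ 680; DTI 49% > 40%; employment 32 ≥ 18 mo; reserves 11.7 ≥ 3 mo → does not qualify.
Program C: score 794 ≥ 660; DTI 49% ≤ 50%; LTV 73.5% ≤ 110%; reserves 11.7 ≥ 6 mo → qualifies.
Qualifying: Program A, Program C. Lowest rate is 7.50% → Program C.

Program C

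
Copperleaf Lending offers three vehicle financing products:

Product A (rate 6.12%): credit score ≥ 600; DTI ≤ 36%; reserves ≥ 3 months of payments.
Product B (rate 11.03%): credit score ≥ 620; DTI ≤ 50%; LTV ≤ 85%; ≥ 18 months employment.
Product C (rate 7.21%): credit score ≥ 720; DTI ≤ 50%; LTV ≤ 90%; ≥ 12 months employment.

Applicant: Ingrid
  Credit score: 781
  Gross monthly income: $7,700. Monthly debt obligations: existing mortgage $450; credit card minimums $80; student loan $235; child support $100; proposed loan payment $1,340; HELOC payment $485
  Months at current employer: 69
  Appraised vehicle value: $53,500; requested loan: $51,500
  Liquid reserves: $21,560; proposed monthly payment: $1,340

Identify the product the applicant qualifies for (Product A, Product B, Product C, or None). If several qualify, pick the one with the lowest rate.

Total debts = (450 + 80 + 235 + 100 + 1,340 + 485) = 2,690; DTI = 2,690/7,700 = 34.9%.
LTV = 51,500/53,500 = 96.3%.
Reserves = 21,560/1,340 = 16.1 months.
Product A: score 781 ≥ 600; DTI 34.9% ≤ 36%; reserves 16.1 ≥ 3 mo → qualifies.
Product B: score 781 ≥ 620; DTI 34.9% ≤ 50%; LTV 96.3% > 85%; employment 69 ≥ 18 mo → does not qualify.
Product C: score 781 ≥ 720; DTI 34.9% ≤ 50%; LTV 96.3% > 90%; employment 69 ≥ 12 mo → does not qualify.

Product A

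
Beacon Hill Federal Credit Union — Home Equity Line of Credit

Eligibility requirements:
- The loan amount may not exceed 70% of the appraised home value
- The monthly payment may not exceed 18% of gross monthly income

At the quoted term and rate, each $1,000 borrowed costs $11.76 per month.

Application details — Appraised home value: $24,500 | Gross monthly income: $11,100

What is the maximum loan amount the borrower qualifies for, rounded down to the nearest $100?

$17,100

Payment cap: 18% × $11,100 = $1,998/month.
At $11.76 per $1,000, that supports 1,998/11.76 × 1,000 ≈ $169,897 → $169,800.
LTV cap: 70% × $24,500 = $17,150 → $17,100.
Binding constraint: loan-to-value.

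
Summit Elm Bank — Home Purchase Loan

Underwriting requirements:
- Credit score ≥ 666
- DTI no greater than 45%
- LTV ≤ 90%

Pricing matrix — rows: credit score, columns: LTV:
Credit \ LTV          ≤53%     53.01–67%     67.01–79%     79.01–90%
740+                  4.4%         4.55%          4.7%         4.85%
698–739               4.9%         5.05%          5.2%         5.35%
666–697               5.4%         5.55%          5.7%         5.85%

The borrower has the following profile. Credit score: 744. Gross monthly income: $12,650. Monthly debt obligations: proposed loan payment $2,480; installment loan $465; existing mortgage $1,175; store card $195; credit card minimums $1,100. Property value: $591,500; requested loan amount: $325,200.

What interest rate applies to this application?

Credit score 744 ≥ 666; Total monthly debts = (2,480 + 465 + 1,175 + 195 + 1,100) = 5,415. DTI = 5,415/12,650 = 42.8% ≤ 45%
Loan-to-value = 325,200/591,500 = 55% — pass (90% max)
Row: 744 falls in 740+. Column: 55% falls in 53.01–67%. Rate = 4.55%.

4.55%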